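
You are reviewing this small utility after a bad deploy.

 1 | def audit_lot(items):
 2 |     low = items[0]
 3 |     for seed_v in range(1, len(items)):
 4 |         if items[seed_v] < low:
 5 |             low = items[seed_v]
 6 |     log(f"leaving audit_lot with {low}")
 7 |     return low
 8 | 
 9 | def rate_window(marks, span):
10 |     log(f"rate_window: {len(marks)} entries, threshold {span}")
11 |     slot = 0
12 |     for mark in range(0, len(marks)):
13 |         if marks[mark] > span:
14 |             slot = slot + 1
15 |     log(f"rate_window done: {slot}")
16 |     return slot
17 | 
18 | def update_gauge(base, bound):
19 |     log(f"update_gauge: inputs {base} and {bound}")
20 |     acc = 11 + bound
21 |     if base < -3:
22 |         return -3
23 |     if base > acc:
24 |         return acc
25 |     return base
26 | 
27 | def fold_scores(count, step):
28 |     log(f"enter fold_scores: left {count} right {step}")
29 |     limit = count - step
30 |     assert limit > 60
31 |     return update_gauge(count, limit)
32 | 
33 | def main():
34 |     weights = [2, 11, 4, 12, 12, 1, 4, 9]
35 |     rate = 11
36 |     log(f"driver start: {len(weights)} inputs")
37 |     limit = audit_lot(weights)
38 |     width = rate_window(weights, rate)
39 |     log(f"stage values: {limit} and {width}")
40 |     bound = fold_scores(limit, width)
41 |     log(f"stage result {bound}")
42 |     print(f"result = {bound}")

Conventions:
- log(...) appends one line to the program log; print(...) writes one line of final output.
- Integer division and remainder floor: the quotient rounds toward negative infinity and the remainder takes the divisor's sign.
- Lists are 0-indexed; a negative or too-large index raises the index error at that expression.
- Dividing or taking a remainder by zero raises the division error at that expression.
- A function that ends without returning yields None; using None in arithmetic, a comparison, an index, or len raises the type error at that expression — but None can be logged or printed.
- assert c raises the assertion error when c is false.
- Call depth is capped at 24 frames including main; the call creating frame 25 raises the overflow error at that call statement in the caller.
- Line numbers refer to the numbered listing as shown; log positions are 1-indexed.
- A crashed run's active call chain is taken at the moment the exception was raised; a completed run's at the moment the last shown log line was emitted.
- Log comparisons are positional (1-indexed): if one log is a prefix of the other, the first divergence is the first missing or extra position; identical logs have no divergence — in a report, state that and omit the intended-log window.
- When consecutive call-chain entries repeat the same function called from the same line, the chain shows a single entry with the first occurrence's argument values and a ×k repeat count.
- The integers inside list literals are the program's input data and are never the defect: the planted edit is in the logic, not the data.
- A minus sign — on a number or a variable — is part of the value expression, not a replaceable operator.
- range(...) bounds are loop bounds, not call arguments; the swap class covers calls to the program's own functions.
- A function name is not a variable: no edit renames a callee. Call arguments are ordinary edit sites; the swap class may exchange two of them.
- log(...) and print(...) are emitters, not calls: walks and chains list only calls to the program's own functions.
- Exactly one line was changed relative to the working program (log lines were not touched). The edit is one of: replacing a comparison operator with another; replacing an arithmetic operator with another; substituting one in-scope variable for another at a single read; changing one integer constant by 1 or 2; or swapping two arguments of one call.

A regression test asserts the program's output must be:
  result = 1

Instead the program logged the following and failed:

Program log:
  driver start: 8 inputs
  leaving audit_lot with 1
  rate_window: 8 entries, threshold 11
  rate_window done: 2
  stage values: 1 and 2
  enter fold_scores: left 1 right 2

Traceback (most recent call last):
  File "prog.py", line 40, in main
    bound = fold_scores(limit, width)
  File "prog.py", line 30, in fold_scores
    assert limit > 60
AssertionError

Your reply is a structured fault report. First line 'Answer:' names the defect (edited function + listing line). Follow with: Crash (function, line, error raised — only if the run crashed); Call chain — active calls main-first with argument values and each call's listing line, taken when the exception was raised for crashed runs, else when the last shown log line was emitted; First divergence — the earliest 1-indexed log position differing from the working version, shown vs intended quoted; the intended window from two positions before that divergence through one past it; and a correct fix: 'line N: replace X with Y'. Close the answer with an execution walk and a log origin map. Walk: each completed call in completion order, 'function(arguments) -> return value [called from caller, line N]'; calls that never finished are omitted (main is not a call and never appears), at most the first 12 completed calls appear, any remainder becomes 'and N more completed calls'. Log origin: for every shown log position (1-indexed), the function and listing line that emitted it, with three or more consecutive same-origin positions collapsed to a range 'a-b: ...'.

Answer: the defect is in fold_scores at line 30.
Key fact: A complete run would log 'update_gauge: inputs 1 and -1' next, but this one stopped at 6 lines.
Crash: fold_scores, line 30, AssertionError.
Call chain: main -> fold_scores(1, 2) (called at line 40).
First divergence: position 7 — the faulty run's log ends after 6 lines; the working version continues with 'update_gauge: inputs 1 and -1'.
Intended log window:
  5: stage values: 1 and 2
  6: enter fold_scores: left 1 right 2
  7: update_gauge: inputs 1 and -1
  8: stage result 1
Execution walk:
  audit_lot([2, 11, 4, 12, 12, 1, 4, 9]) -> 1  [called from main, line 37]
  rate_window([2, 11, 4, 12, 12, 1, 4, 9], 11) -> 2  [called from main, line 38]
Origin of each log line:
  1: emitted by main (line 36)
  2: emitted by audit_lot (line 6)
  3: emitted by rate_window (line 10)
  4: emitted by rate_window (line 15)
  5: emitted by main (line 39)
  6: emitted by fold_scores (line 28)
A correct fix: line 30: replace `>` with `<=`.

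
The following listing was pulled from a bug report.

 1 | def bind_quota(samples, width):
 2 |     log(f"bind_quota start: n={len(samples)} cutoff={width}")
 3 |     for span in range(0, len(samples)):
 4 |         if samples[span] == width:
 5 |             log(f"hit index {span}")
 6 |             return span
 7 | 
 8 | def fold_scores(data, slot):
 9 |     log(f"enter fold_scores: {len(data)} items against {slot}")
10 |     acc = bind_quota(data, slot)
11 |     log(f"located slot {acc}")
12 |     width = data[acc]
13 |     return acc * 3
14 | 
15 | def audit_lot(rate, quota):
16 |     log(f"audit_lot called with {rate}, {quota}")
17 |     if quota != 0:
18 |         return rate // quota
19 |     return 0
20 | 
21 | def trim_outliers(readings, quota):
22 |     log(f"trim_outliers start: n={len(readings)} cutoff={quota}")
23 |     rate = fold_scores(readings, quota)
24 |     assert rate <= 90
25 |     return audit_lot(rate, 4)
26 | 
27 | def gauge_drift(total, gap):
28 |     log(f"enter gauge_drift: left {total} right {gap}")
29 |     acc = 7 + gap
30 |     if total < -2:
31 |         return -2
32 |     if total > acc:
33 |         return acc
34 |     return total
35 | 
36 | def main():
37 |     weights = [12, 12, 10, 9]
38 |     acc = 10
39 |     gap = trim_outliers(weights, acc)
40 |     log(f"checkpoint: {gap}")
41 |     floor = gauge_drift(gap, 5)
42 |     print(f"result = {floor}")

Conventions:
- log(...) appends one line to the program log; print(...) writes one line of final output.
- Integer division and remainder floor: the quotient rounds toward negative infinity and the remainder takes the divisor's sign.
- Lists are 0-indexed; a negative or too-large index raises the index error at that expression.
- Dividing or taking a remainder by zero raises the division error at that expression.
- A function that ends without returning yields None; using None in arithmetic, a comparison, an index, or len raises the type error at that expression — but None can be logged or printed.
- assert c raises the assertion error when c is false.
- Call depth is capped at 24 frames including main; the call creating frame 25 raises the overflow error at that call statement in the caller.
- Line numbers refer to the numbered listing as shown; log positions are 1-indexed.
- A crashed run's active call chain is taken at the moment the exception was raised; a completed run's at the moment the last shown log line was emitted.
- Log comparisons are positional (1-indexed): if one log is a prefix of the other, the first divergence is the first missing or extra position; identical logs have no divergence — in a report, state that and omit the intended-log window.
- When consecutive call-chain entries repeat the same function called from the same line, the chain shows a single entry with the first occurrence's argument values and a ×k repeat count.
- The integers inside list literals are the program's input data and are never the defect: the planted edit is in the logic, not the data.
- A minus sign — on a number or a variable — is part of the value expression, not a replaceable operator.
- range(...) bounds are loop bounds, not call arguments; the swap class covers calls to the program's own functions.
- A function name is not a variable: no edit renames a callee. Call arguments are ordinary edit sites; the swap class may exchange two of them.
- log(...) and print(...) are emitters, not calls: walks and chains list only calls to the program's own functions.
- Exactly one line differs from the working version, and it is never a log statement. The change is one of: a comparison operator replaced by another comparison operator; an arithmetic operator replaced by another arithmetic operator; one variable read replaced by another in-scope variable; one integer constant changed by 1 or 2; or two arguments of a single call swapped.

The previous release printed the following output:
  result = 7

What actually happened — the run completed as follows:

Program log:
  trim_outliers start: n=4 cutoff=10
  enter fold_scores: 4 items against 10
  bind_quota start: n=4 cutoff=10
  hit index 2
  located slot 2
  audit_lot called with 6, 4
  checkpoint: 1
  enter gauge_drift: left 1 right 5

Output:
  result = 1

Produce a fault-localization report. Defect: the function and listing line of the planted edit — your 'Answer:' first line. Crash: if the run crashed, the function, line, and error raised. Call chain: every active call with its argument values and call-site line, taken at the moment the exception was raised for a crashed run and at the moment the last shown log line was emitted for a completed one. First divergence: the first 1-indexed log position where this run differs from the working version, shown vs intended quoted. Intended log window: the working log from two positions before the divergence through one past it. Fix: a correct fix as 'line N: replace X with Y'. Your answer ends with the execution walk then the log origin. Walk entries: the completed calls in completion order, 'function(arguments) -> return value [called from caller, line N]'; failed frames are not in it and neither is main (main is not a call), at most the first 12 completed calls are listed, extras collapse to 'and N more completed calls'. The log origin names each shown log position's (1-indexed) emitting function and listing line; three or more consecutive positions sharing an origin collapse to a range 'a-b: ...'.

Answer: the defect is in fold_scores at line 13.
Key observation: Everything matches until log position 6, which reads 'audit_lot called with 6, 4' in place of 'audit_lot called with 30, 4'.
Call chain: main -> gauge_drift(1, 5) (called at line 41).
First divergence: position 6 — shown 'audit_lot called with 6, 4', intended 'audit_lot called with 30, 4'.
Intended log window:
  4: hit index 2
  5: located slot 2
  6: audit_lot called with 30, 4
  7: checkpoint: 7
Execution walk:
  bind_quota([12, 12, 10, 9], 10) -> 2  [called from fold_scores, line 10]
  fold_scores([12, 12, 10, 9], 10) -> 6  [called from trim_outliers, line 23]
  audit_lot(6, 4) -> 1  [called from trim_outliers, line 25]
  trim_outliers([12, 12, 10, 9], 10) -> 1  [called from main, line 39]
  gauge_drift(1, 5) -> 1  [called from main, line 41]
Log origins:
  1 — trim_outliers, line 22
  2 — fold_scores, line 9
  3 — bind_quota, line 2
  4 — bind_quota, line 5
  5 — fold_scores, line 11
  6 — audit_lot, line 16
  7 — main, line 40
  8 — gauge_drift, line 28
A correct fix: line 13: replace `acc` with `width`.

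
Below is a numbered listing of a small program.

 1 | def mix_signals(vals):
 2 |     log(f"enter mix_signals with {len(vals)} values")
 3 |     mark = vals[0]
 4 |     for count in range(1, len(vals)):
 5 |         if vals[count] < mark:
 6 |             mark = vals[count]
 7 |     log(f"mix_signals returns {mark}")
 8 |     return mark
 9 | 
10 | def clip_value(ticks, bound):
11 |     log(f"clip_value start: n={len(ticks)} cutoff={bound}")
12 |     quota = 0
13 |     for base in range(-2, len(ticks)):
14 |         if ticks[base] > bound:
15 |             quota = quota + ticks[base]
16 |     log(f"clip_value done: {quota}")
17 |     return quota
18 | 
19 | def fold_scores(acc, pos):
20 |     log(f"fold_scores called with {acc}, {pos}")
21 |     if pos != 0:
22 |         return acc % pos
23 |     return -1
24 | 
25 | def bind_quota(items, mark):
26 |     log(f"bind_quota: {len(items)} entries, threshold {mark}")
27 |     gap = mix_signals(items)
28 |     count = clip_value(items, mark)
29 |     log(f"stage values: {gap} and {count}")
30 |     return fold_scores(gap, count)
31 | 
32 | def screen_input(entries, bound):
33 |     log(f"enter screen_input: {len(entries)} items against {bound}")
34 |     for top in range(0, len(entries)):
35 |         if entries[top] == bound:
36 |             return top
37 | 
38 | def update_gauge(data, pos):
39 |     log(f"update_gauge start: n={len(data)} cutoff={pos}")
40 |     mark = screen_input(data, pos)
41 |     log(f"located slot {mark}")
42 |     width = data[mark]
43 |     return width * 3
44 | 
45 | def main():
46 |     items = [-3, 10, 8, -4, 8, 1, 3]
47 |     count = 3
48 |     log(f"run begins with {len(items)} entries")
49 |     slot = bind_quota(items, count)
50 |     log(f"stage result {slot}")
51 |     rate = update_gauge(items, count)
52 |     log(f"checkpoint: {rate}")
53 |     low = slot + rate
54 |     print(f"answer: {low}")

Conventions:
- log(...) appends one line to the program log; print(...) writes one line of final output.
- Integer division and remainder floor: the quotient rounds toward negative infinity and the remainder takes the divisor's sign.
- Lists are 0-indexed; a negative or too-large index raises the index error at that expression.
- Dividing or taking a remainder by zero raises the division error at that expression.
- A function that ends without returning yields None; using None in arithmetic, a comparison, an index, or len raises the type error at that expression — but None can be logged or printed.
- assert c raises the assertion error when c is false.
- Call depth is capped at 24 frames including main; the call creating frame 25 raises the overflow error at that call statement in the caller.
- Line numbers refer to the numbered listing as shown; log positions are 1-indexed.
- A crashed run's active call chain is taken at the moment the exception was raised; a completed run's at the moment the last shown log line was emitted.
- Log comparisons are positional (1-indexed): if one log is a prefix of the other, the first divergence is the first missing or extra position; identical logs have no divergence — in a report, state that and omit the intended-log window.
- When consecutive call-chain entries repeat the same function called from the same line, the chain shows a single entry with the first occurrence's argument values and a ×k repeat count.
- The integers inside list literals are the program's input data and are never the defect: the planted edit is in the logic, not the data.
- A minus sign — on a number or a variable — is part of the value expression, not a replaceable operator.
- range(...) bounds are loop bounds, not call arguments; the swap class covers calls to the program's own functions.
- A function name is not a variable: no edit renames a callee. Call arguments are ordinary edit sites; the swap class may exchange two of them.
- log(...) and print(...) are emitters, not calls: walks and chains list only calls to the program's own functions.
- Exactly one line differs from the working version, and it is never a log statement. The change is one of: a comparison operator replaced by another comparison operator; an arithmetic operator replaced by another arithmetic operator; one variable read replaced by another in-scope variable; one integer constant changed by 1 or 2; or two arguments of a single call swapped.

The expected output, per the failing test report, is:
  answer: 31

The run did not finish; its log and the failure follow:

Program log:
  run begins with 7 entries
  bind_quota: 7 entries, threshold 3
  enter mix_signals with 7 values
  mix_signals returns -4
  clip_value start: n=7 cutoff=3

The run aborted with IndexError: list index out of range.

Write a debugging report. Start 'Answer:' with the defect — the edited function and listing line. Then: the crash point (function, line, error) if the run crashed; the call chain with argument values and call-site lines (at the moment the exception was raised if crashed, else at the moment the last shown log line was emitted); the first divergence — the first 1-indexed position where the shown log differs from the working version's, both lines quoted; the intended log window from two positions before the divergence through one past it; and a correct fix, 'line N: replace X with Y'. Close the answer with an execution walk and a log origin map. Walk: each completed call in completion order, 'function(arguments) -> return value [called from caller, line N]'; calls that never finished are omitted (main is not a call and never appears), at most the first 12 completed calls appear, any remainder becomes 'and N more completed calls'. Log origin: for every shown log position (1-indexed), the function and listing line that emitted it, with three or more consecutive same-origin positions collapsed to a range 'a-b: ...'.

Answer: the defect is in clip_value at line 13.
Key fact: The shown log is a 5-line prefix of the intended one, whose next entry is 'clip_value done: 26'.
Crash: clip_value, line 14, IndexError.
Call chain: main -> bind_quota([-3, 10, 8, -4, 8, 1, 3], 3) (called at line 49) -> clip_value([-3, 10, 8, -4, 8, 1, 3], 3) (called at line 28).
First divergence: position 6 — after 5 matching lines the faulty run goes silent; intended next line 'clip_value done: 26'.
Intended log window:
  4: mix_signals returns -4
  5: clip_value start: n=7 cutoff=3
  6: clip_value done: 26
  7: stage values: -4 and 26
Execution walk:
  mix_signals([-3, 10, 8, -4, 8, 1, 3]) -> -4  [called from bind_quota, line 27]
Log line origins:
  1: logged in main at line 48
  2: logged in bind_quota at line 26
  3: logged in mix_signals at line 2
  4: logged in mix_signals at line 7
  5: logged in clip_value at line 11
A correct fix: line 13: replace `-2` with `0`.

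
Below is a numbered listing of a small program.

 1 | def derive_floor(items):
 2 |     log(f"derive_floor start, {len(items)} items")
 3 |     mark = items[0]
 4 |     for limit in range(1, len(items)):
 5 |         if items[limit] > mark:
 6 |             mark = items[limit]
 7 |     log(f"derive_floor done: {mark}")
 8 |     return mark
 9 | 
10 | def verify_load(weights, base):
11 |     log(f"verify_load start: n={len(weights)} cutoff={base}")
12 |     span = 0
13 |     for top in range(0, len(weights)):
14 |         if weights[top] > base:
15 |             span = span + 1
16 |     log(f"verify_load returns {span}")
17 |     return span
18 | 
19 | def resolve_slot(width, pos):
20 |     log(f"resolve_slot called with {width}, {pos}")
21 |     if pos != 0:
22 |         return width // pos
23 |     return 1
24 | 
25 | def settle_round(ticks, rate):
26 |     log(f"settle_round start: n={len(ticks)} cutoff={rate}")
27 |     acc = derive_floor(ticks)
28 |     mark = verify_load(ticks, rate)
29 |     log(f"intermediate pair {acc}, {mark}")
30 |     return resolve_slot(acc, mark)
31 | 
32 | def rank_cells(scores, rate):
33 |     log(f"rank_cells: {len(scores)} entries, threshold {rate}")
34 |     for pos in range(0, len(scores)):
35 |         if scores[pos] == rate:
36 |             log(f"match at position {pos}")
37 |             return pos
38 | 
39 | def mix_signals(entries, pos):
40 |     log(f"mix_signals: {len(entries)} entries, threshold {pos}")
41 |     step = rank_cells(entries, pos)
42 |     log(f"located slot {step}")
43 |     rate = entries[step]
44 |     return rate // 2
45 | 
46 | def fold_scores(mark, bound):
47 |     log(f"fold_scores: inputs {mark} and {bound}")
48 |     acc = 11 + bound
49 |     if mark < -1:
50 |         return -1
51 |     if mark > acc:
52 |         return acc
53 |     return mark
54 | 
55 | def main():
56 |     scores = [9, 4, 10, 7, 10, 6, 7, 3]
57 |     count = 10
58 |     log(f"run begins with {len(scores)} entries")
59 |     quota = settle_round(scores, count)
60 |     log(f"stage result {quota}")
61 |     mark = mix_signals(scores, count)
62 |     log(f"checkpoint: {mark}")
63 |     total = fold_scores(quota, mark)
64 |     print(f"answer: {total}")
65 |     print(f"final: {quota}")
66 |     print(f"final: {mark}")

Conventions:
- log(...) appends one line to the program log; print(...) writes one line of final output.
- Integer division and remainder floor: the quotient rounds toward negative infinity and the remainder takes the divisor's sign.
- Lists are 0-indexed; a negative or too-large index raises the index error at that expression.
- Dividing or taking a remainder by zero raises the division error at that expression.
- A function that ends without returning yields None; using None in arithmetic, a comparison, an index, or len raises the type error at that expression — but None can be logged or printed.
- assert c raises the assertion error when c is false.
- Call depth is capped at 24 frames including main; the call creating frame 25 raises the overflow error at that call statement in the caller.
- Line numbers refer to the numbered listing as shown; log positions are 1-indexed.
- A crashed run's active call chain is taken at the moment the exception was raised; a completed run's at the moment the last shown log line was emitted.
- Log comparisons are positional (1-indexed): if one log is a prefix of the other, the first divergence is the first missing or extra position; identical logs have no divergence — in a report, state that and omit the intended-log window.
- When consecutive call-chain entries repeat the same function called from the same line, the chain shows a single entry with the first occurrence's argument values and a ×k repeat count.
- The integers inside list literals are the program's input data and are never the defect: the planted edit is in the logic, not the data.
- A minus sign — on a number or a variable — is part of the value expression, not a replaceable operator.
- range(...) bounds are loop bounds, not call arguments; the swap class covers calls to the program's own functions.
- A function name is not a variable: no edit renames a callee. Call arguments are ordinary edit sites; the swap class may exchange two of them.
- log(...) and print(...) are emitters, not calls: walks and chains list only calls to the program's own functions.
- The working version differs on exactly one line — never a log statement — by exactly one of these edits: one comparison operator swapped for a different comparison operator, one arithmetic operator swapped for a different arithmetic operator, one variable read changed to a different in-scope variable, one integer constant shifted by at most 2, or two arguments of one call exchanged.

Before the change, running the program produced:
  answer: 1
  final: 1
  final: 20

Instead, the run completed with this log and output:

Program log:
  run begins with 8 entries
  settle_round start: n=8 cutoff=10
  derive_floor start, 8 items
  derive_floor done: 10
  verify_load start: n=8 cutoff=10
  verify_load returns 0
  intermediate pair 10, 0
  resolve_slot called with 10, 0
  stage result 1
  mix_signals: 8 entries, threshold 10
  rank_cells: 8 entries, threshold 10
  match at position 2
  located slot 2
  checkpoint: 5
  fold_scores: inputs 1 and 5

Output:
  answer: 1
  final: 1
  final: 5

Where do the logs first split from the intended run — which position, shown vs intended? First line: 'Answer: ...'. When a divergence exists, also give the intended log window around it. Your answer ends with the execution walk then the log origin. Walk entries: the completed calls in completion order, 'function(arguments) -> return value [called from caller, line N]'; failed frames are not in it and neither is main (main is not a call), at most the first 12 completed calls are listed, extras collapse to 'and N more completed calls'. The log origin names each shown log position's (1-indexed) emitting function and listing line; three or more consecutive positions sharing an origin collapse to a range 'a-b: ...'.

Answer: at position 14 the run shows 'checkpoint: 5' where the working version logs 'checkpoint: 20'.
Intended log window:
  12: match at position 2
  13: located slot 2
  14: checkpoint: 20
  15: fold_scores: inputs 1 and 20
Execution walk:
  derive_floor([9, 4, 10, 7, 10, 6, 7, 3]) -> 10  [called from settle_round, line 27]
  verify_load([9, 4, 10, 7, 10, 6, 7, 3], 10) -> 0  [called from settle_round, line 28]
  resolve_slot(10, 0) -> 1  [called from settle_round, line 30]
  settle_round([9, 4, 10, 7, 10, 6, 7, 3], 10) -> 1  [called from main, line 59]
  rank_cells([9, 4, 10, 7, 10, 6, 7, 3], 10) -> 2  [called from mix_signals, line 41]
  mix_signals([9, 4, 10, 7, 10, 6, 7, 3], 10) -> 5  [called from main, line 61]
  fold_scores(1, 5) -> 1  [called from main, line 63]
Log origins:
  1: emitted by main (line 58)
  2: emitted by settle_round (line 26)
  3: emitted by derive_floor (line 2)
  4: emitted by derive_floor (line 7)
  5: emitted by verify_load (line 11)
  6: emitted by verify_load (line 16)
  7: emitted by settle_round (line 29)
  8: emitted by resolve_slot (line 20)
  9: emitted by main (line 60)
  10: emitted by mix_signals (line 40)
  11: emitted by rank_cells (line 33)
  12: emitted by rank_cells (line 36)
  13: emitted by mix_signals (line 42)
  14: emitted by main (line 62)
  15: emitted by fold_scores (line 47)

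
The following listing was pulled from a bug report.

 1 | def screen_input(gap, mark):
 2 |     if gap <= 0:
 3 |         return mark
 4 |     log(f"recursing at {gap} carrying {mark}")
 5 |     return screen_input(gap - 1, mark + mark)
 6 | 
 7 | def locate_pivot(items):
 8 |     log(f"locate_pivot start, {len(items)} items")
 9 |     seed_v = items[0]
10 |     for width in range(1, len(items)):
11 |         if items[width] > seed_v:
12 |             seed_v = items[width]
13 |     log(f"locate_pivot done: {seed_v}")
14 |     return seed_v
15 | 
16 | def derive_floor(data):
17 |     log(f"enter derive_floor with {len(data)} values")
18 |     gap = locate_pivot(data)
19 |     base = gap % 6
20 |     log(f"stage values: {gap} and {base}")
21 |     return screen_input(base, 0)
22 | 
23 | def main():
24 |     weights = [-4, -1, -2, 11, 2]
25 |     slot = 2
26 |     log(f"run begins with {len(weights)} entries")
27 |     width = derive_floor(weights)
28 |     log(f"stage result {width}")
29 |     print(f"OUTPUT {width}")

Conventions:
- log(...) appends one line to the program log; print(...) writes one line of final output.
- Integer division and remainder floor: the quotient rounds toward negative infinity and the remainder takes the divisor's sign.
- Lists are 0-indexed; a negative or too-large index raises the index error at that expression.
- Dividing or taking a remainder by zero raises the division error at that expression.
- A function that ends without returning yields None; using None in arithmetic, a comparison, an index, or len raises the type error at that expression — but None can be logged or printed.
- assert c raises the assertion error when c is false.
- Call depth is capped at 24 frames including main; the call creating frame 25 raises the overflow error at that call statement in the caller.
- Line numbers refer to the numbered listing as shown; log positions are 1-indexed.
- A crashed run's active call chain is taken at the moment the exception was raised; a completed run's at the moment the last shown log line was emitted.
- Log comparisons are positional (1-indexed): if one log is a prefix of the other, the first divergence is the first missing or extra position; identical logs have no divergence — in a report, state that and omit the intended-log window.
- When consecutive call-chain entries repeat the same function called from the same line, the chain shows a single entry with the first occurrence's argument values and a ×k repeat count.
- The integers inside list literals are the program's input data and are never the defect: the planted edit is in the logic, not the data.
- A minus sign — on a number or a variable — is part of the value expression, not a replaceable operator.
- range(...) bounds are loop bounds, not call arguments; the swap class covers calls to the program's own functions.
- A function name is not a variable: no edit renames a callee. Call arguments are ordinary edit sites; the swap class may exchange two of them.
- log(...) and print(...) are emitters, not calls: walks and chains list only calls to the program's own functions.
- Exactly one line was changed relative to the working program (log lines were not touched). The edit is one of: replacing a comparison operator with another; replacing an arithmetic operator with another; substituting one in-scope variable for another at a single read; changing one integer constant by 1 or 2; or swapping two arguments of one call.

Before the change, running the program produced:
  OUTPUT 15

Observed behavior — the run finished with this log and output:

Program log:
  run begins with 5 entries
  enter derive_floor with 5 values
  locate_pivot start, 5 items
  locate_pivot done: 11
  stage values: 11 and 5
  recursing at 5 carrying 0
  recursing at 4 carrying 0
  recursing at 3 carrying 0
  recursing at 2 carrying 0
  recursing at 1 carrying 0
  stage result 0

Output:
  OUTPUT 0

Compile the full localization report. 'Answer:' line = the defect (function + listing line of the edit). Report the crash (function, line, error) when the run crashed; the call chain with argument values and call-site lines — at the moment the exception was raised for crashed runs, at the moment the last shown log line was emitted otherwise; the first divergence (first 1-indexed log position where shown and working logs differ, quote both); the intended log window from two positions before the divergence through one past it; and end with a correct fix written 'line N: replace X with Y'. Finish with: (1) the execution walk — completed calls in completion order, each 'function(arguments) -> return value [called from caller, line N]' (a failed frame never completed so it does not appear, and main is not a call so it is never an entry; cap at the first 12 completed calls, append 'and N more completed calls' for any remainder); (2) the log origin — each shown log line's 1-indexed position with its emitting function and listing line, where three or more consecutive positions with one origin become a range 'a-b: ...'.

Answer: the defect is in screen_input at line 5.
Key fact: Position 7 is the first bad log line: 'recursing at 4 carrying 0' should read 'recursing at 4 carrying 5'.
Call chain: main.
First divergence: position 7 — the shown line 'recursing at 4 carrying 0' should read 'recursing at 4 carrying 5'.
Intended log window:
  5: stage values: 11 and 5
  6: recursing at 5 carrying 0
  7: recursing at 4 carrying 5
  8: recursing at 3 carrying 9
Execution walk:
  locate_pivot([-4, -1, -2, 11, 2]) -> 11  [called from derive_floor, line 18]
  screen_input(0, 0) -> 0  [called from screen_input, line 5]
  screen_input(1, 0) -> 0  [called from screen_input, line 5]
  screen_input(2, 0) -> 0  [called from screen_input, line 5]
  screen_input(3, 0) -> 0  [called from screen_input, line 5]
  screen_input(4, 0) -> 0  [called from screen_input, line 5]
  screen_input(5, 0) -> 0  [called from derive_floor, line 21]
  derive_floor([-4, -1, -2, 11, 2]) -> 0  [called from main, line 27]
Log origins:
  1 — main, line 26
  2 — derive_floor, line 17
  3 — locate_pivot, line 8
  4 — locate_pivot, line 13
  5 — derive_floor, line 20
  6-10 — screen_input, line 4
  11 — main, line 28
A correct fix: line 5: replace `mark + mark` with `mark + gap`.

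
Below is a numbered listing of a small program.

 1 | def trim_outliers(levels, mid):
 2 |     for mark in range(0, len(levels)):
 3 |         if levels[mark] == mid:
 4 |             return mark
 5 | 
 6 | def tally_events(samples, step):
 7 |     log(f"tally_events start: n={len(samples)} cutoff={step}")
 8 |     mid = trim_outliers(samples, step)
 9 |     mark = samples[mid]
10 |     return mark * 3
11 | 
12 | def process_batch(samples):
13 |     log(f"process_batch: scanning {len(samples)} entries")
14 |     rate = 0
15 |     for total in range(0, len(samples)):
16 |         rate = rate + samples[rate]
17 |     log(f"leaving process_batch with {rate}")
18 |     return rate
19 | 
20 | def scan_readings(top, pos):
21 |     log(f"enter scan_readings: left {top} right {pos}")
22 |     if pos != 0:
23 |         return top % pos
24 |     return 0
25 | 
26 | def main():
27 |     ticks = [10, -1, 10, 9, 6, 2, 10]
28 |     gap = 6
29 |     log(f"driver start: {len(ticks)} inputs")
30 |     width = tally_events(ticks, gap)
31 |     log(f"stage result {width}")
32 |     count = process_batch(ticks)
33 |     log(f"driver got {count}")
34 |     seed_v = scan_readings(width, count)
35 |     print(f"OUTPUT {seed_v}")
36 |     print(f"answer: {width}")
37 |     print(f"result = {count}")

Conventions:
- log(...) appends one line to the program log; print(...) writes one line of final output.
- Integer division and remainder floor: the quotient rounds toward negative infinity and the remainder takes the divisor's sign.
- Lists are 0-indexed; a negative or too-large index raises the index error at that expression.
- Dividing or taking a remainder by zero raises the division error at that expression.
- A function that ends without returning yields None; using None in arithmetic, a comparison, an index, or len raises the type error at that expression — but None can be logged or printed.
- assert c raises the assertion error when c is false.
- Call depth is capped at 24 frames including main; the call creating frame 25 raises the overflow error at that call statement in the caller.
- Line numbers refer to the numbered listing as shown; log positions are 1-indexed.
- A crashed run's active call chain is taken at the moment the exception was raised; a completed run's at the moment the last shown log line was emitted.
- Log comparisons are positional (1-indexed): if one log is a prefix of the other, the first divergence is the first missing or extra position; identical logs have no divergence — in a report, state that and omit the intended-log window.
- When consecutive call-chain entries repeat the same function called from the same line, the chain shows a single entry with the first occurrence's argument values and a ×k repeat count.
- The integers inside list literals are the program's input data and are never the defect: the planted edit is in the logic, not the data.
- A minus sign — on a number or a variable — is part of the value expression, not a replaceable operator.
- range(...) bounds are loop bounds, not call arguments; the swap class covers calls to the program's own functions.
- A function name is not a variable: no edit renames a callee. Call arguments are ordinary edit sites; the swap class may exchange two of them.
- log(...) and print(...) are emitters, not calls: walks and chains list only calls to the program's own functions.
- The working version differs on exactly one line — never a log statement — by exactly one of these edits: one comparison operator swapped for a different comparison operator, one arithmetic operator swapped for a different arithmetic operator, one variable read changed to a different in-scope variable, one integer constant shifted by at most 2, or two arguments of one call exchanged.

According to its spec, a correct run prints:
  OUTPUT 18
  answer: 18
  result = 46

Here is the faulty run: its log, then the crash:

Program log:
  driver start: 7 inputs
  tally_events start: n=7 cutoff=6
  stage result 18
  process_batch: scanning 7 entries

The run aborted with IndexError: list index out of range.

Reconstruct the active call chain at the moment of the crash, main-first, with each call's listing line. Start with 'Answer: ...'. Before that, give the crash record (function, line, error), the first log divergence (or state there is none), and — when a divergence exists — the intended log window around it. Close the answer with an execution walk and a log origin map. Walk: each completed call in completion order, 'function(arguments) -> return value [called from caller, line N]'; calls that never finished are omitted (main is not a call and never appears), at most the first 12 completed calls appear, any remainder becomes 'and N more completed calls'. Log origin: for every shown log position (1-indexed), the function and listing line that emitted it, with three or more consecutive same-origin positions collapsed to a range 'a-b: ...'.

Answer: main -> process_batch (called at line 32).
Key observation: Only 4 log lines were emitted before the run died; the intended continuation was 'leaving process_batch with 46'.
Crash: process_batch, line 16, IndexError.
First divergence: position 5; the shown log stops at 4 lines while the working version next logs 'leaving process_batch with 46'.
Intended log window:
  3: stage result 18
  4: process_batch: scanning 7 entries
  5: leaving process_batch with 46
  6: driver got 46
Execution walk:
  trim_outliers([10, -1, 10, 9, 6, 2, 10], 6) -> 4  [called from tally_events, line 8]
  tally_events([10, -1, 10, 9, 6, 2, 10], 6) -> 18  [called from main, line 30]
Log origins:
  1: emitted by main (line 29)
  2: emitted by tally_events (line 7)
  3: emitted by main (line 31)
  4: emitted by process_batch (line 13)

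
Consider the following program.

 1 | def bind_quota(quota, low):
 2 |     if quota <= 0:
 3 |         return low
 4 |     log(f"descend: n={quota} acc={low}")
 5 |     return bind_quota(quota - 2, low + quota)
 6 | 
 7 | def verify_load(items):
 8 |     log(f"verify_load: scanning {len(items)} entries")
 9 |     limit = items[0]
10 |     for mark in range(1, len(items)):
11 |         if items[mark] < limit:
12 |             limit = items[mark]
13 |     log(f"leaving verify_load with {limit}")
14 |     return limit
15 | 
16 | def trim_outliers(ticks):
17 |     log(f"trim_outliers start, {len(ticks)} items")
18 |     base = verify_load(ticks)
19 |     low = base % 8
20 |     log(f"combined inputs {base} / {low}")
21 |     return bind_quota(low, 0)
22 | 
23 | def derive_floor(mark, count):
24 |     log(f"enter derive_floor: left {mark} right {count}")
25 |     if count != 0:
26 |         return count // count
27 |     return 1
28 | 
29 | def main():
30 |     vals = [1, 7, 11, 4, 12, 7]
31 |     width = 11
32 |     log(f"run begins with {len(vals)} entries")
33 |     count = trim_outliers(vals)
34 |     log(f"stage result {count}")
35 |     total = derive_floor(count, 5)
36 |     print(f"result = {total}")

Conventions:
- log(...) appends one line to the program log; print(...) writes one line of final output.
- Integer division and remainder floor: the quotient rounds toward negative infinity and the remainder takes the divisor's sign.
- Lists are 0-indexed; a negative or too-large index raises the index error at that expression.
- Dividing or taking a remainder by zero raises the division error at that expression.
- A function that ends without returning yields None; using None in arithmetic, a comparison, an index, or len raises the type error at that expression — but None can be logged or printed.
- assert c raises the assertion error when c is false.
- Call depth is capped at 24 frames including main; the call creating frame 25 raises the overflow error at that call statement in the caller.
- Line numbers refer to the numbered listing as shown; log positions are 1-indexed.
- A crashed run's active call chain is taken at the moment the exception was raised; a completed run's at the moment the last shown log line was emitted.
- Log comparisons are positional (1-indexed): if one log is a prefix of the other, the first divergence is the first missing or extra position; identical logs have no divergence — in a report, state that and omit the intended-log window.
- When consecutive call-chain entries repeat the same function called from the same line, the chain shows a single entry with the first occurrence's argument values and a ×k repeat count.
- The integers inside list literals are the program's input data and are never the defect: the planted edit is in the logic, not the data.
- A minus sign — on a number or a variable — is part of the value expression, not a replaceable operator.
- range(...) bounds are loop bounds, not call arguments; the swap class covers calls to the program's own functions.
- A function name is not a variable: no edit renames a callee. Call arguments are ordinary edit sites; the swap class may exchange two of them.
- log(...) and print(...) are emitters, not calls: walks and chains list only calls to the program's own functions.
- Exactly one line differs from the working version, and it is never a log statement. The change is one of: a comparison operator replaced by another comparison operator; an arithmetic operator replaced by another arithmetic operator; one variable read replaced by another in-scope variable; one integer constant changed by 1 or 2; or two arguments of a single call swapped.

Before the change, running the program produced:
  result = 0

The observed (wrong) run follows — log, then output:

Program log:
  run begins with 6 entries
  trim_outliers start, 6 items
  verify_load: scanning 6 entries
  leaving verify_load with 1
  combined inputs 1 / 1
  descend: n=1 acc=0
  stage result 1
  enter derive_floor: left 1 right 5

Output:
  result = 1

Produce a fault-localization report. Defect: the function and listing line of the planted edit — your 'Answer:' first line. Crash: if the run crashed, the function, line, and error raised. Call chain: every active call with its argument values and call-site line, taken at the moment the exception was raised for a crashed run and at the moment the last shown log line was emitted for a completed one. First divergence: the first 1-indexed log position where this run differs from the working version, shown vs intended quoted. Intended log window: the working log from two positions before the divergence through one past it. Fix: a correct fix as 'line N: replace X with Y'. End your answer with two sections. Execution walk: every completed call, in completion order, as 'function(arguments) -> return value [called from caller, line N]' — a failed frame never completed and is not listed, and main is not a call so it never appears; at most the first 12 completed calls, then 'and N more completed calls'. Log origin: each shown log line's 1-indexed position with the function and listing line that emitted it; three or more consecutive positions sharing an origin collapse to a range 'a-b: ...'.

Answer: the defect is in derive_floor at line 26.
The tell: The logs agree in full; only the final output differs.
Call chain: main -> derive_floor(1, 5) (called at line 35).
First divergence: none — the logs agree in full.
Execution walk:
  verify_load([1, 7, 11, 4, 12, 7]) -> 1  [called from trim_outliers, line 18]
  bind_quota(-1, 1) -> 1  [called from bind_quota, line 5]
  bind_quota(1, 0) -> 1  [called from trim_outliers, line 21]
  trim_outliers([1, 7, 11, 4, 12, 7]) -> 1  [called from main, line 33]
  derive_floor(1, 5) -> 1  [called from main, line 35]
Log line origins:
  1: logged in main at line 32
  2: logged in trim_outliers at line 17
  3: logged in verify_load at line 8
  4: logged in verify_load at line 13
  5: logged in trim_outliers at line 20
  6: logged in bind_quota at line 4
  7: logged in main at line 34
  8: logged in derive_floor at line 24
A correct fix: line 26: replace `count // count` with `mark // count`.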